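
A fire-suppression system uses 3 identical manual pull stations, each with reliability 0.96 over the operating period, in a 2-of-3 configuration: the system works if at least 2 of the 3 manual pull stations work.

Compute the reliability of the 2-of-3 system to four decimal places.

R = Σ_{i=2}^{3} C(3,i) p^i (1−p)^{3−i} with p = 0.96
C(3,2)·0.96^2·0.04^1 = 0.110592
C(3,3)·0.96^3·0.04^0 = 0.884736
Sum = 0.9953

0.9953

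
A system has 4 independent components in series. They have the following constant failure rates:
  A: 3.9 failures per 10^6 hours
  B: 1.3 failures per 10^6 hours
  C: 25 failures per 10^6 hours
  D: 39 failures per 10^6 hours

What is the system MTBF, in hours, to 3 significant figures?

14500

Series of exponential components: λ_sys = Σ λ_i
λ_sys = 0.0000039 + 0.0000013 + 0.000025 + 0.000039 = 6.9200e-05 /h
MTBF = 1 / λ_sys = 14500 h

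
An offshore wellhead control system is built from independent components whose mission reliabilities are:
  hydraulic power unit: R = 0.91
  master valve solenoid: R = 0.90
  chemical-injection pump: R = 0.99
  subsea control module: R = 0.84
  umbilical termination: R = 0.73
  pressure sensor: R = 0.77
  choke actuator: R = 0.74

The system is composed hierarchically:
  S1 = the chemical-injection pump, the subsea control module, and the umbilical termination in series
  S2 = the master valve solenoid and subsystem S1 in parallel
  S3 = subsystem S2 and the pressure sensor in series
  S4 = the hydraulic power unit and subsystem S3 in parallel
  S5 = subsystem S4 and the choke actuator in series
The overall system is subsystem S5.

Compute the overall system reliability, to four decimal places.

0.7227

Series (chemical-injection pump, subsea control module, and umbilical termination): 0.990000 × 0.840000 × 0.730000 = 0.607068
Parallel (master valve solenoid and [0.607068]): 1 − (1 − 0.900000)(1 − 0.607068) = 0.960707
Series ([0.960707] and pressure sensor): 0.960707 × 0.770000 = 0.739744
Parallel (hydraulic power unit and [0.739744]): 1 − (1 − 0.910000)(1 − 0.739744) = 0.976577
Series ([0.976577] and choke actuator): 0.976577 × 0.740000 = 0.7227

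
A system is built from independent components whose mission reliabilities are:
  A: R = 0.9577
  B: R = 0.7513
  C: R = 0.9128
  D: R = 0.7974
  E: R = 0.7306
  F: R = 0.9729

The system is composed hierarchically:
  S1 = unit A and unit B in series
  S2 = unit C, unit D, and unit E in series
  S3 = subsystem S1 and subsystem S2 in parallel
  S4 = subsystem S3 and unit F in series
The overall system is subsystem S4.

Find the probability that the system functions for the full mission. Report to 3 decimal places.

0.845

Series (A and B): 0.95770 × 0.75130 = 0.71952
Series (C, D, and E): 0.91280 × 0.79740 × 0.73060 = 0.53178
Parallel ([0.71952] and [0.53178]): 1 − (1 − 0.71952)(1 − 0.53178) = 0.86867
Series ([0.86867] and F): 0.86867 × 0.97290 = 0.845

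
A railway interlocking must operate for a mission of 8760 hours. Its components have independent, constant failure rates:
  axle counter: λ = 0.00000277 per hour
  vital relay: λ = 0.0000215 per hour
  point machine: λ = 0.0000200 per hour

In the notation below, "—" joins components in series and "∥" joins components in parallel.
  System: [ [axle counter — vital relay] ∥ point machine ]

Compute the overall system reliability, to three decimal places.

0.969

R(axle counter) = exp(−0.00000277 × 8760) = 0.97603
R(vital relay) = exp(−0.0000215 × 8760) = 0.82833
R(point machine) = exp(−0.0000200 × 8760) = 0.83929
Series (axle counter and vital relay): 0.97603 × 0.82833 = 0.80847
Parallel ([0.80847] and point machine): 1 − (1 − 0.80847)(1 − 0.83929) = 0.969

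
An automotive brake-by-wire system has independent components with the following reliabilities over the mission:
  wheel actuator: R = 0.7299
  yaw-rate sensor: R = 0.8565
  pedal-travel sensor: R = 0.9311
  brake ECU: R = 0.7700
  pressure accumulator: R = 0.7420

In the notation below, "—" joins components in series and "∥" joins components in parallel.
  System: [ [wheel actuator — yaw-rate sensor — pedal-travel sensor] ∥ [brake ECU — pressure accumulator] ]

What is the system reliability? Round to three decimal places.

Series (wheel actuator, yaw-rate sensor, and pedal-travel sensor): 0.72990 × 0.85650 × 0.93110 = 0.58209
Series (brake ECU and pressure accumulator): 0.77000 × 0.74200 = 0.57134
Parallel ([0.58209] and [0.57134]): 1 − (1 − 0.58209)(1 − 0.57134) = 0.821

0.821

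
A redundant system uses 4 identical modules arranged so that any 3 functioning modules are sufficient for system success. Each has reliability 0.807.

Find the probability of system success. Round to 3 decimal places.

0.830

R = Σ_{i=3}^{4} C(4,i) p^i (1−p)^{4−i} with p = 0.807
C(4,3)·0.807^3·0.193^1 = 0.40573
C(4,4)·0.807^4·0.193^0 = 0.42413
Sum = 0.830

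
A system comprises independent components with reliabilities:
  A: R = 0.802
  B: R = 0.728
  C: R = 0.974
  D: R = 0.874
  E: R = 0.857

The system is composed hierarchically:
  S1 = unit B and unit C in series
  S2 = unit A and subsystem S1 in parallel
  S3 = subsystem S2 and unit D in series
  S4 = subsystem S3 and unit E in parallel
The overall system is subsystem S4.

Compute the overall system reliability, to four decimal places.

Series (B and C): 0.728000 × 0.974000 = 0.709072
Parallel (A and [0.709072]): 1 − (1 − 0.802000)(1 − 0.709072) = 0.942396
Series ([0.942396] and D): 0.942396 × 0.874000 = 0.823654
Parallel ([0.823654] and E): 1 − (1 − 0.823654)(1 − 0.857000) = 0.9748

0.9748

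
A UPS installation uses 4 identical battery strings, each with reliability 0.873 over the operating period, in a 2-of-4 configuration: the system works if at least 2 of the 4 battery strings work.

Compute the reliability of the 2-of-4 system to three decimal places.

0.993

R = Σ_{i=2}^{4} C(4,i) p^i (1−p)^{4−i} with p = 0.873
C(4,2)·0.873^2·0.127^2 = 0.07375
C(4,3)·0.873^3·0.127^1 = 0.33799
C(4,4)·0.873^4·0.127^0 = 0.58084
Sum = 0.993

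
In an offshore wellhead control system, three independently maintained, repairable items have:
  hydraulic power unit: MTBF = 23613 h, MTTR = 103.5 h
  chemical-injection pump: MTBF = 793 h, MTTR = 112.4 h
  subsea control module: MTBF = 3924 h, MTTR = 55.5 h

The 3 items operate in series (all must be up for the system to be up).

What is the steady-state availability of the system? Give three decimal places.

A(hydraulic power unit) = MTBF/(MTBF+MTTR) = 23613/(23613+103.5) = 0.995636
A(chemical-injection pump) = MTBF/(MTBF+MTTR) = 793/(793+112.4) = 0.875856
A(subsea control module) = MTBF/(MTBF+MTTR) = 3924/(3924+55.5) = 0.986054
Series availability: 0.995636 × 0.875856 × 0.986054 = 0.860

0.860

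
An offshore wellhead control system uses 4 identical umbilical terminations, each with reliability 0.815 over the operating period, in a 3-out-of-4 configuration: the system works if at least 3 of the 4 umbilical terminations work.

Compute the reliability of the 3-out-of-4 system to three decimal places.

R = Σ_{i=3}^{4} C(4,i) p^i (1−p)^{4−i} with p = 0.815
C(4,3)·0.815^3·0.185^1 = 0.40059
C(4,4)·0.815^4·0.185^0 = 0.44119
Sum = 0.842

0.842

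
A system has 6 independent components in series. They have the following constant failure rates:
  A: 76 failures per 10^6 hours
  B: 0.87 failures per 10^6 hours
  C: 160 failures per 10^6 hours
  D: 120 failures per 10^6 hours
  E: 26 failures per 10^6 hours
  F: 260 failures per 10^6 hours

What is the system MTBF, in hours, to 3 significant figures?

Series of exponential components: λ_sys = Σ λ_i
λ_sys = 0.000076 + 0.00000087 + 0.00016 + 0.00012 + 0.000026 + 0.00026 = 6.4287e-04 /h
MTBF = 1 / λ_sys = 1560 h

1560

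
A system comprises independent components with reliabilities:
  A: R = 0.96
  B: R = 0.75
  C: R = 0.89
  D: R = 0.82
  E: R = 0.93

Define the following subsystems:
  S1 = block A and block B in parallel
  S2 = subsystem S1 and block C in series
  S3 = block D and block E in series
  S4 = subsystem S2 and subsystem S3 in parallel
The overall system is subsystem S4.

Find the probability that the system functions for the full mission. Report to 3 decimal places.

0.972

Parallel (A and B): 1 − (1 − 0.96000)(1 − 0.75000) = 0.99000
Series ([0.99000] and C): 0.99000 × 0.89000 = 0.88110
Series (D and E): 0.82000 × 0.93000 = 0.76260
Parallel ([0.88110] and [0.76260]): 1 − (1 − 0.88110)(1 − 0.76260) = 0.972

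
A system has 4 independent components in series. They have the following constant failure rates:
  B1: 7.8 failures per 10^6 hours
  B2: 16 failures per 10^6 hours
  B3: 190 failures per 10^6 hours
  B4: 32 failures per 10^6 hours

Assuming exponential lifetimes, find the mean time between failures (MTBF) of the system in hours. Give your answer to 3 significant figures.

Series of exponential components: λ_sys = Σ λ_i
λ_sys = 0.0000078 + 0.000016 + 0.00019 + 0.000032 = 2.4580e-04 /h
MTBF = 1 / λ_sys = 4070 h

4070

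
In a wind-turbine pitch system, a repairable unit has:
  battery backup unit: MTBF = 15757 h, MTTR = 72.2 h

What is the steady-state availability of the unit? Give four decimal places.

0.9954

A(battery backup unit) = MTBF/(MTBF+MTTR) = 15757/(15757+72.2) = 0.9954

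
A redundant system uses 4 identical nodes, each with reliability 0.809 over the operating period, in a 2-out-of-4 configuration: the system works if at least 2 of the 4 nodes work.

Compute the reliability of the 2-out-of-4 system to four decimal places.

R = Σ_{i=2}^{4} C(4,i) p^i (1−p)^{4−i} with p = 0.809
C(4,2)·0.809^2·0.191^2 = 0.143257
C(4,3)·0.809^3·0.191^1 = 0.404519
C(4,4)·0.809^4·0.191^0 = 0.428345
Sum = 0.9761

0.9761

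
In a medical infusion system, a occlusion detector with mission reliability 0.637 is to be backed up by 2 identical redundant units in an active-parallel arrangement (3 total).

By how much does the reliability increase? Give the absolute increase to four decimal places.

0.3152

R_before = 0.637
R_after = 1 − (1 − 0.637)^3 = 0.9522
ΔR = 0.9522 − 0.637 = 0.3152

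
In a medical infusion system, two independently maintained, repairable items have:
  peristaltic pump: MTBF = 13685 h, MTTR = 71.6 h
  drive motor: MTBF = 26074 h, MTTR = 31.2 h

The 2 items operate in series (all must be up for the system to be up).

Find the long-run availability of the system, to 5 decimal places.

A(peristaltic pump) = MTBF/(MTBF+MTTR) = 13685/(13685+71.6) = 0.994795
A(drive motor) = MTBF/(MTBF+MTTR) = 26074/(26074+31.2) = 0.998805
Series availability: 0.994795 × 0.998805 = 0.99361

0.99361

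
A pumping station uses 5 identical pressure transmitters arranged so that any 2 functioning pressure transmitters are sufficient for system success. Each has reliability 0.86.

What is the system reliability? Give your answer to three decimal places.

R = Σ_{i=2}^{5} C(5,i) p^i (1−p)^{5−i} with p = 0.86
C(5,2)·0.86^2·0.14^3 = 0.02029
C(5,3)·0.86^3·0.14^2 = 0.12467
C(5,4)·0.86^4·0.14^1 = 0.38291
C(5,5)·0.86^5·0.14^0 = 0.47043
Sum = 0.998

0.998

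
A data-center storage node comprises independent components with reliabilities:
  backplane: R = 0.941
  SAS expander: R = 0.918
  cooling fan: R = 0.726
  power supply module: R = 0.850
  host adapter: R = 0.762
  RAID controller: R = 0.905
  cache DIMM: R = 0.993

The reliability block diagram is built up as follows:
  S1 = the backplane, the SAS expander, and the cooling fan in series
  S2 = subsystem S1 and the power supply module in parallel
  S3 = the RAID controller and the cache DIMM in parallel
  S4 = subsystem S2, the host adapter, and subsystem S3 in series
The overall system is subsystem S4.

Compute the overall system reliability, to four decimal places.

0.7189

Series (backplane, SAS expander, and cooling fan): 0.941000 × 0.918000 × 0.726000 = 0.627146
Parallel ([0.627146] and power supply module): 1 − (1 − 0.627146)(1 − 0.850000) = 0.944072
Parallel (RAID controller and cache DIMM): 1 − (1 − 0.905000)(1 − 0.993000) = 0.999335
Series ([0.944072], host adapter, and [0.999335]): 0.944072 × 0.762000 × 0.999335 = 0.7189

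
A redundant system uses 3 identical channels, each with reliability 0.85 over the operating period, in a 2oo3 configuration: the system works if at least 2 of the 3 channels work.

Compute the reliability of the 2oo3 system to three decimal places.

0.939

R = Σ_{i=2}^{3} C(3,i) p^i (1−p)^{3−i} with p = 0.85
C(3,2)·0.85^2·0.15^1 = 0.32513
C(3,3)·0.85^3·0.15^0 = 0.61413
Sum = 0.939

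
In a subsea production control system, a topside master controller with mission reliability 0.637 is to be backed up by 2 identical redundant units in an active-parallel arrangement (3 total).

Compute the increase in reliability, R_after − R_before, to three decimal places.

R_before = 0.637
R_after = 1 − (1 − 0.637)^3 = 0.952
ΔR = 0.952 − 0.637 = 0.315

0.315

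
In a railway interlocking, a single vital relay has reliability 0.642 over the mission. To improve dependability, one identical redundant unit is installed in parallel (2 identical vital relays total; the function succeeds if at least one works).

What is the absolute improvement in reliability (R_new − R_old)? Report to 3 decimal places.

R_before = 0.642
R_after = 1 − (1 − 0.642)^2 = 0.872
ΔR = 0.872 − 0.642 = 0.230

0.230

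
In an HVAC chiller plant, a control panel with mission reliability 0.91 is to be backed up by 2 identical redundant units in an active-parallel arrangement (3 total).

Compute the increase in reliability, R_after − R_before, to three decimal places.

R_before = 0.91
R_after = 1 − (1 − 0.91)^3 = 0.999
ΔR = 0.999 − 0.91 = 0.089

0.089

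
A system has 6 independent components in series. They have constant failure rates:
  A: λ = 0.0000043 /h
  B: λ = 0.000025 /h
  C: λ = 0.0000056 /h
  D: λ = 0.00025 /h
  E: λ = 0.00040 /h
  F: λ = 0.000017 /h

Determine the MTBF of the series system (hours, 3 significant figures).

Series of exponential components: λ_sys = Σ λ_i
λ_sys = 0.0000043 + 0.000025 + 0.0000056 + 0.00025 + 0.00040 + 0.000017 = 7.0190e-04 /h
MTBF = 1 / λ_sys = 1420 h

1420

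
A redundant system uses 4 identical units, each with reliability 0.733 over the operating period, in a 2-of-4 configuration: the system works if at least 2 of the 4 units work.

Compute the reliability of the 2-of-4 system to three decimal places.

R = Σ_{i=2}^{4} C(4,i) p^i (1−p)^{4−i} with p = 0.733
C(4,2)·0.733^2·0.267^2 = 0.22982
C(4,3)·0.733^3·0.267^1 = 0.42061
C(4,4)·0.733^4·0.267^0 = 0.28868
Sum = 0.939

0.939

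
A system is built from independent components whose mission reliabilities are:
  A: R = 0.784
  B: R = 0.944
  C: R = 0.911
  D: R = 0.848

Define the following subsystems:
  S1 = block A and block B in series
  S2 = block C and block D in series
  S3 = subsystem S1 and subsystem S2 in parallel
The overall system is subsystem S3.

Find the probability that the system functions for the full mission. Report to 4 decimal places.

Series (A and B): 0.784000 × 0.944000 = 0.740096
Series (C and D): 0.911000 × 0.848000 = 0.772528
Parallel ([0.740096] and [0.772528]): 1 − (1 − 0.740096)(1 − 0.772528) = 0.9409

0.9409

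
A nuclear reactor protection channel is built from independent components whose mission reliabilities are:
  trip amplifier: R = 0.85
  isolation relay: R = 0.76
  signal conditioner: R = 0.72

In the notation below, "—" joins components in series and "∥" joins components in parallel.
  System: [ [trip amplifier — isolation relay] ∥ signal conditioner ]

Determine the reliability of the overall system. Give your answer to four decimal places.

Series (trip amplifier and isolation relay): 0.850000 × 0.760000 = 0.646000
Parallel ([0.646000] and signal conditioner): 1 − (1 − 0.646000)(1 − 0.720000) = 0.9009

0.9009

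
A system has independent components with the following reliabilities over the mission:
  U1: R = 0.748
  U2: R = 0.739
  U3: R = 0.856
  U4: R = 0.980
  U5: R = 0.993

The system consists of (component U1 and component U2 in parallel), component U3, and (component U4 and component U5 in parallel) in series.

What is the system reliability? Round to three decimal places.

Parallel (U1 and U2): 1 − (1 − 0.74800)(1 − 0.73900) = 0.93423
Parallel (U4 and U5): 1 − (1 − 0.98000)(1 − 0.99300) = 0.99986
Series ([0.93423], U3, and [0.99986]): 0.93423 × 0.85600 × 0.99986 = 0.800

0.800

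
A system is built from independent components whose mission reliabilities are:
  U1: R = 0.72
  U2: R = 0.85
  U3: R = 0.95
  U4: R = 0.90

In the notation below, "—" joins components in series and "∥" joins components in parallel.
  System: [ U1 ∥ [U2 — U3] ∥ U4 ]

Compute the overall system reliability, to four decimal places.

0.9946

Series (U2 and U3): 0.850000 × 0.950000 = 0.807500
Parallel (U1, [0.807500], and U4): 1 − (1 − 0.720000)(1 − 0.807500)(1 − 0.900000) = 0.9946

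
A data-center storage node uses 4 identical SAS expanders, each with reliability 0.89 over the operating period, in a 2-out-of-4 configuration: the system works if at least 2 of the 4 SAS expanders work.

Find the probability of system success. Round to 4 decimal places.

0.9951

R = Σ_{i=2}^{4} C(4,i) p^i (1−p)^{4−i} with p = 0.89
C(4,2)·0.89^2·0.11^2 = 0.057506
C(4,3)·0.89^3·0.11^1 = 0.310186
C(4,4)·0.89^4·0.11^0 = 0.627422
Sum = 0.9951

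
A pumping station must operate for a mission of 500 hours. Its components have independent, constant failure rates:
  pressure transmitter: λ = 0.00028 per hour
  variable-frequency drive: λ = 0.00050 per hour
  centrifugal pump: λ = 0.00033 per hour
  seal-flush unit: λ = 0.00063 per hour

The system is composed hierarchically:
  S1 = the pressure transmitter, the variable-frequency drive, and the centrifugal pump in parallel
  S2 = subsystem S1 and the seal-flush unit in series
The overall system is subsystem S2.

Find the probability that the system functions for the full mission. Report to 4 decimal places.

R(pressure transmitter) = exp(−0.00028 × 500) = 0.869358
R(variable-frequency drive) = exp(−0.00050 × 500) = 0.778801
R(centrifugal pump) = exp(−0.00033 × 500) = 0.847894
R(seal-flush unit) = exp(−0.00063 × 500) = 0.729789
Parallel (pressure transmitter, variable-frequency drive, and centrifugal pump): 1 − (1 − 0.869358)(1 − 0.778801)(1 − 0.847894) = 0.995604
Series ([0.995604] and seal-flush unit): 0.995604 × 0.729789 = 0.7266

0.7266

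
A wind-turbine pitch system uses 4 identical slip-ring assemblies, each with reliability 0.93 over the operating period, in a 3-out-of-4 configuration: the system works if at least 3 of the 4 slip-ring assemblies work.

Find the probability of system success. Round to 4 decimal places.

R = Σ_{i=3}^{4} C(4,i) p^i (1−p)^{4−i} with p = 0.93
C(4,3)·0.93^3·0.07^1 = 0.225220
C(4,4)·0.93^4·0.07^0 = 0.748052
Sum = 0.9733

0.9733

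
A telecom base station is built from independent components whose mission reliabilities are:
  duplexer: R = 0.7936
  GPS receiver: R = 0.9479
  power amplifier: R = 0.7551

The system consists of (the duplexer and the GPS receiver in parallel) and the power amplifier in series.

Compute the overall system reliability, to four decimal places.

0.7470

Parallel (duplexer and GPS receiver): 1 − (1 − 0.793600)(1 − 0.947900) = 0.989247
Series ([0.989247] and power amplifier): 0.989247 × 0.755100 = 0.7470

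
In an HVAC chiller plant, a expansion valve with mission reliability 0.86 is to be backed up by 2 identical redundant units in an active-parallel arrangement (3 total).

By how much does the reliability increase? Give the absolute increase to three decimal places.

R_before = 0.86
R_after = 1 − (1 − 0.86)^3 = 0.997
ΔR = 0.997 − 0.86 = 0.137

0.137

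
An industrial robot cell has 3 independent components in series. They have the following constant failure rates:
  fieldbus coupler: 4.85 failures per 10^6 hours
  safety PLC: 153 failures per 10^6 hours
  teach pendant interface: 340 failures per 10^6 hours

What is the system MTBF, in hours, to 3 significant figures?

2010

Series of exponential components: λ_sys = Σ λ_i
λ_sys = 0.00000485 + 0.000153 + 0.000340 = 4.9785e-04 /h
MTBF = 1 / λ_sys = 2010 h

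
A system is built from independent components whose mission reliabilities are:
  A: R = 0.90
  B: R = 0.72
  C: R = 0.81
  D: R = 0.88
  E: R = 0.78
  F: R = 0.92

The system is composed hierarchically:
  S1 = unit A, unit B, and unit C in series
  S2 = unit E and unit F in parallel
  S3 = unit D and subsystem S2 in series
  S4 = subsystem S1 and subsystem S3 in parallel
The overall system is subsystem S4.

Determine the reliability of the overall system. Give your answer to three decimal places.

Series (A, B, and C): 0.90000 × 0.72000 × 0.81000 = 0.52488
Parallel (E and F): 1 − (1 − 0.78000)(1 − 0.92000) = 0.98240
Series (D and [0.98240]): 0.88000 × 0.98240 = 0.86451
Parallel ([0.52488] and [0.86451]): 1 − (1 − 0.52488)(1 − 0.86451) = 0.936

0.936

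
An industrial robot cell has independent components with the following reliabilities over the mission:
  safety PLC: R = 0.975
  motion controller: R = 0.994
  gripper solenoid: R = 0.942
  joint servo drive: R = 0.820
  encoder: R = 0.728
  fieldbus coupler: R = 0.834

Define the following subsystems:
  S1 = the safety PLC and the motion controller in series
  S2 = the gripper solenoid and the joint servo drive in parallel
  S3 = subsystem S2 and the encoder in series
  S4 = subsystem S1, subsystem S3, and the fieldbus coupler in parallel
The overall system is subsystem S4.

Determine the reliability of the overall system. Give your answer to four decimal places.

Series (safety PLC and motion controller): 0.975000 × 0.994000 = 0.969150
Parallel (gripper solenoid and joint servo drive): 1 − (1 − 0.942000)(1 − 0.820000) = 0.989560
Series ([0.989560] and encoder): 0.989560 × 0.728000 = 0.720400
Parallel ([0.969150], [0.720400], and fieldbus coupler): 1 − (1 − 0.969150)(1 − 0.720400)(1 − 0.834000) = 0.9986

0.9986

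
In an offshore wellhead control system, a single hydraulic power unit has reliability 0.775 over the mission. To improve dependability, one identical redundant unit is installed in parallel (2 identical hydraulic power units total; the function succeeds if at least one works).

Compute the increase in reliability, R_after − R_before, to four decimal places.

R_before = 0.775
R_after = 1 − (1 − 0.775)^2 = 0.9494
ΔR = 0.9494 − 0.775 = 0.1744

0.1744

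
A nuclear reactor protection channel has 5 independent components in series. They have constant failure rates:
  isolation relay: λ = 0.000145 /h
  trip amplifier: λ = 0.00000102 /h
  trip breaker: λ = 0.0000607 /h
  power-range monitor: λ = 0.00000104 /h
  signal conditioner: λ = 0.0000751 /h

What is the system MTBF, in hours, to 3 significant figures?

3540

Series of exponential components: λ_sys = Σ λ_i
λ_sys = 0.000145 + 0.00000102 + 0.0000607 + 0.00000104 + 0.0000751 = 2.8286e-04 /h
MTBF = 1 / λ_sys = 3540 h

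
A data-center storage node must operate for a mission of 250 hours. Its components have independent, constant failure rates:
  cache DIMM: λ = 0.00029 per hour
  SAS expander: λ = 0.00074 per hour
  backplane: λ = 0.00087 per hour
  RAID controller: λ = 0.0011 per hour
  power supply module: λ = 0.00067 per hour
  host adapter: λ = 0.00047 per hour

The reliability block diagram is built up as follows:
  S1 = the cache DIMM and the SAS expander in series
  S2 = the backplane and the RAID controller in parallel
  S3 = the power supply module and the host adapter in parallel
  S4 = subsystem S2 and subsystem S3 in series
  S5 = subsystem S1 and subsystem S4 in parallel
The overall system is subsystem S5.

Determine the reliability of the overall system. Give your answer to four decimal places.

R(cache DIMM) = exp(−0.00029 × 250) = 0.930066
R(SAS expander) = exp(−0.00074 × 250) = 0.831104
R(backplane) = exp(−0.00087 × 250) = 0.804528
R(RAID controller) = exp(−0.0011 × 250) = 0.759572
R(power supply module) = exp(−0.00067 × 250) = 0.845777
R(host adapter) = exp(−0.00047 × 250) = 0.889141
Series (cache DIMM and SAS expander): 0.930066 × 0.831104 = 0.772982
Parallel (backplane and RAID controller): 1 − (1 − 0.804528)(1 − 0.759572) = 0.953003
Parallel (power supply module and host adapter): 1 − (1 − 0.845777)(1 − 0.889141) = 0.982903
Series ([0.953003] and [0.982903]): 0.953003 × 0.982903 = 0.936710
Parallel ([0.772982] and [0.936710]): 1 − (1 − 0.772982)(1 − 0.936710) = 0.9856

0.9856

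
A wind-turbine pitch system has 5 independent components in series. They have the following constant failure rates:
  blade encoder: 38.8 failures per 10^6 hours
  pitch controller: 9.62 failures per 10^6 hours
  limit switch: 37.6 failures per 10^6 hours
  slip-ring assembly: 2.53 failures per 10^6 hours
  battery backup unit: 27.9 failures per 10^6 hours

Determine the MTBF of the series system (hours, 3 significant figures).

8590

Series of exponential components: λ_sys = Σ λ_i
λ_sys = 0.0000388 + 0.00000962 + 0.0000376 + 0.00000253 + 0.0000279 = 1.1645e-04 /h
MTBF = 1 / λ_sys = 8590 h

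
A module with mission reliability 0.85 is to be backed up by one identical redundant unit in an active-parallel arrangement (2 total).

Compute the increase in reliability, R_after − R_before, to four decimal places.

R_before = 0.85
R_after = 1 − (1 − 0.85)^2 = 0.9775
ΔR = 0.9775 − 0.85 = 0.1275

0.1275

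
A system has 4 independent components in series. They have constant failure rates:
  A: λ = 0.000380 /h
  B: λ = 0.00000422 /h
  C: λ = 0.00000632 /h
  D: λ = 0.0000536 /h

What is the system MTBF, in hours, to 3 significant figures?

Series of exponential components: λ_sys = Σ λ_i
λ_sys = 0.000380 + 0.00000422 + 0.00000632 + 0.0000536 = 4.4414e-04 /h
MTBF = 1 / λ_sys = 2250 h

2250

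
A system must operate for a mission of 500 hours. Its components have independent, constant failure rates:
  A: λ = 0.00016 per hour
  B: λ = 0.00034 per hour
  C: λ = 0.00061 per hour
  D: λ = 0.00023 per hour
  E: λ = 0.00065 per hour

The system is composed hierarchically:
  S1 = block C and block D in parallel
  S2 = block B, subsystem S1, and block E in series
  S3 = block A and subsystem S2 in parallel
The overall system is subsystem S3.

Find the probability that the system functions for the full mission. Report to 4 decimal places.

R(A) = exp(−0.00016 × 500) = 0.923116
R(B) = exp(−0.00034 × 500) = 0.843665
R(C) = exp(−0.00061 × 500) = 0.737123
R(D) = exp(−0.00023 × 500) = 0.891366
R(E) = exp(−0.00065 × 500) = 0.722527
Parallel (C and D): 1 − (1 − 0.737123)(1 − 0.891366) = 0.971443
Series (B, [0.971443], and E): 0.843665 × 0.971443 × 0.722527 = 0.592163
Parallel (A and [0.592163]): 1 − (1 − 0.923116)(1 − 0.592163) = 0.9686

0.9686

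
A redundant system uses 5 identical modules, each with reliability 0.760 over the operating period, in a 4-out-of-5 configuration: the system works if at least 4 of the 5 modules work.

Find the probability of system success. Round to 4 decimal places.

R = Σ_{i=4}^{5} C(5,i) p^i (1−p)^{5−i} with p = 0.760
C(5,4)·0.760^4·0.240^1 = 0.400346
C(5,5)·0.760^5·0.240^0 = 0.253553
Sum = 0.6539

0.6539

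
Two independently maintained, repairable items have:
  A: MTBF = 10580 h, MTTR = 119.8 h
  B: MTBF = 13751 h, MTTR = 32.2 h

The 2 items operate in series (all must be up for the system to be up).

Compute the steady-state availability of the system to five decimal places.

0.98649

A(A) = MTBF/(MTBF+MTTR) = 10580/(10580+119.8) = 0.988804
A(B) = MTBF/(MTBF+MTTR) = 13751/(13751+32.2) = 0.997664
Series availability: 0.988804 × 0.997664 = 0.98649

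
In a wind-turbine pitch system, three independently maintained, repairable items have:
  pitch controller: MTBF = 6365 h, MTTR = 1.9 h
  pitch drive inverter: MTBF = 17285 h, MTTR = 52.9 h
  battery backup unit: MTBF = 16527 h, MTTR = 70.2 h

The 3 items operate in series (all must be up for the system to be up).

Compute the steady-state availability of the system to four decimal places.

0.9924

A(pitch controller) = MTBF/(MTBF+MTTR) = 6365/(6365+1.9) = 0.999702
A(pitch drive inverter) = MTBF/(MTBF+MTTR) = 17285/(17285+52.9) = 0.996949
A(battery backup unit) = MTBF/(MTBF+MTTR) = 16527/(16527+70.2) = 0.995770
Series availability: 0.999702 × 0.996949 × 0.995770 = 0.9924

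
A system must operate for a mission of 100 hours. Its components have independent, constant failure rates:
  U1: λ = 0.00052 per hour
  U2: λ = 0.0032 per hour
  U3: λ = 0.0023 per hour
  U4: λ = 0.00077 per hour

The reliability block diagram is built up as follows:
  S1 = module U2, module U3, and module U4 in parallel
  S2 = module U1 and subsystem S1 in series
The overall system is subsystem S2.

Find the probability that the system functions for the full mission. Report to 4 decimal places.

R(U1) = exp(−0.00052 × 100) = 0.949329
R(U2) = exp(−0.0032 × 100) = 0.726149
R(U3) = exp(−0.0023 × 100) = 0.794534
R(U4) = exp(−0.00077 × 100) = 0.925890
Parallel (U2, U3, and U4): 1 − (1 − 0.726149)(1 − 0.794534)(1 − 0.925890) = 0.995830
Series (U1 and [0.995830]): 0.949329 × 0.995830 = 0.9454

0.9454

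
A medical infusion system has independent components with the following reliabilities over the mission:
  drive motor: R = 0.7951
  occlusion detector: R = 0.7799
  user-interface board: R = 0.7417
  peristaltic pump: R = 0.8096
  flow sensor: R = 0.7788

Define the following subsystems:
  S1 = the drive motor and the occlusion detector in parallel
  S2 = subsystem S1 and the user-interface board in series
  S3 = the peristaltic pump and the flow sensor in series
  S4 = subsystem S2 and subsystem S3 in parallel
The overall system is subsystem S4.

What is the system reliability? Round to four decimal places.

Parallel (drive motor and occlusion detector): 1 − (1 − 0.795100)(1 − 0.779900) = 0.954902
Series ([0.954902] and user-interface board): 0.954902 × 0.741700 = 0.708251
Series (peristaltic pump and flow sensor): 0.809600 × 0.778800 = 0.630516
Parallel ([0.708251] and [0.630516]): 1 − (1 − 0.708251)(1 − 0.630516) = 0.8922

0.8922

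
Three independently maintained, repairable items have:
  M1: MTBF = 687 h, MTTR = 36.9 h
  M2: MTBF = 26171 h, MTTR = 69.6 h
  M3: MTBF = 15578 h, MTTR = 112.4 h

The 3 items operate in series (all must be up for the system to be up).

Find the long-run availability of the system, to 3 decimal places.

0.940

A(M1) = MTBF/(MTBF+MTTR) = 687/(687+36.9) = 0.949026
A(M2) = MTBF/(MTBF+MTTR) = 26171/(26171+69.6) = 0.997348
A(M3) = MTBF/(MTBF+MTTR) = 15578/(15578+112.4) = 0.992836
Series availability: 0.949026 × 0.997348 × 0.992836 = 0.940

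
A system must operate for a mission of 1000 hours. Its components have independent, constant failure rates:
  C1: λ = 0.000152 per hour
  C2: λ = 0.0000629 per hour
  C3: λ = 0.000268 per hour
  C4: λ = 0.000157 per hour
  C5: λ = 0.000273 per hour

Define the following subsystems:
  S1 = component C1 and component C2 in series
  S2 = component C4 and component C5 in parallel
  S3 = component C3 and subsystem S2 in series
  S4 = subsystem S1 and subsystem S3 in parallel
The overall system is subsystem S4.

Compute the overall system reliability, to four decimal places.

R(C1) = exp(−0.000152 × 1000) = 0.858988
R(C2) = exp(−0.0000629 × 1000) = 0.939037
R(C3) = exp(−0.000268 × 1000) = 0.764908
R(C4) = exp(−0.000157 × 1000) = 0.854704
R(C5) = exp(−0.000273 × 1000) = 0.761093
Series (C1 and C2): 0.858988 × 0.939037 = 0.806622
Parallel (C4 and C5): 1 − (1 − 0.854704)(1 − 0.761093) = 0.965288
Series (C3 and [0.965288]): 0.764908 × 0.965288 = 0.738357
Parallel ([0.806622] and [0.738357]): 1 − (1 − 0.806622)(1 − 0.738357) = 0.9494

0.9494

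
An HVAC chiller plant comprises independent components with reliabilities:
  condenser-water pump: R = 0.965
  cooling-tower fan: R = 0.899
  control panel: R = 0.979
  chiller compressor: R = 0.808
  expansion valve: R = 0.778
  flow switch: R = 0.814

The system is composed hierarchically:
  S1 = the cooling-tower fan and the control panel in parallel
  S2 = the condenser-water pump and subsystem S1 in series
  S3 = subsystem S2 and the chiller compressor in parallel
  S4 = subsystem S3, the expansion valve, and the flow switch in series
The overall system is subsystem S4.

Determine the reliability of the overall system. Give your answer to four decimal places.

0.6288

Parallel (cooling-tower fan and control panel): 1 − (1 − 0.899000)(1 − 0.979000) = 0.997879
Series (condenser-water pump and [0.997879]): 0.965000 × 0.997879 = 0.962953
Parallel ([0.962953] and chiller compressor): 1 − (1 − 0.962953)(1 − 0.808000) = 0.992887
Series ([0.992887], expansion valve, and flow switch): 0.992887 × 0.778000 × 0.814000 = 0.6288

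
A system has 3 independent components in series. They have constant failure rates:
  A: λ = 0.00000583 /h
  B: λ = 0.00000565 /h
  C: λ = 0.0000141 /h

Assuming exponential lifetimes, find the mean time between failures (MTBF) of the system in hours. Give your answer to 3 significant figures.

Series of exponential components: λ_sys = Σ λ_i
λ_sys = 0.00000583 + 0.00000565 + 0.0000141 = 2.5580e-05 /h
MTBF = 1 / λ_sys = 39100 h

39100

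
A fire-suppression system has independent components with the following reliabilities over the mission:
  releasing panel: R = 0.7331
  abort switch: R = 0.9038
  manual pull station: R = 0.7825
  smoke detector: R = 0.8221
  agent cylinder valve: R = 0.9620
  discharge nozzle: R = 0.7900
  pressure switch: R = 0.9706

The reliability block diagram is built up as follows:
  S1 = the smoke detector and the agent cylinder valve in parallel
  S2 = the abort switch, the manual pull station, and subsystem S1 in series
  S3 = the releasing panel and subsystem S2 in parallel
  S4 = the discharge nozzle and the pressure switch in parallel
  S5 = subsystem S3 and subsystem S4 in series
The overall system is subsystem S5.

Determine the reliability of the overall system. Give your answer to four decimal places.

0.9149

Parallel (smoke detector and agent cylinder valve): 1 − (1 − 0.822100)(1 − 0.962000) = 0.993240
Series (abort switch, manual pull station, and [0.993240]): 0.903800 × 0.782500 × 0.993240 = 0.702443
Parallel (releasing panel and [0.702443]): 1 − (1 − 0.733100)(1 − 0.702443) = 0.920582
Parallel (discharge nozzle and pressure switch): 1 − (1 − 0.790000)(1 − 0.970600) = 0.993826
Series ([0.920582] and [0.993826]): 0.920582 × 0.993826 = 0.9149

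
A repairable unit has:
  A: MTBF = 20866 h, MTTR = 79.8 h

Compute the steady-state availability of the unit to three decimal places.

A(A) = MTBF/(MTBF+MTTR) = 20866/(20866+79.8) = 0.996

0.996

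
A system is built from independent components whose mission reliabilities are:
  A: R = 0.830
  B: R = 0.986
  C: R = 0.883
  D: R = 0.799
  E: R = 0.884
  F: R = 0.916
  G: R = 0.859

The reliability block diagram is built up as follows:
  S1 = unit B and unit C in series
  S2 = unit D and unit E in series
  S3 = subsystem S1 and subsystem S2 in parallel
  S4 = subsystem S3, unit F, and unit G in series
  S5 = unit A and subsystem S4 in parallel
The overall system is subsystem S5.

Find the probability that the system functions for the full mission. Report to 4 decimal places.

Series (B and C): 0.986000 × 0.883000 = 0.870638
Series (D and E): 0.799000 × 0.884000 = 0.706316
Parallel ([0.870638] and [0.706316]): 1 − (1 − 0.870638)(1 − 0.706316) = 0.962008
Series ([0.962008], F, and G): 0.962008 × 0.916000 × 0.859000 = 0.756950
Parallel (A and [0.756950]): 1 − (1 − 0.830000)(1 − 0.756950) = 0.9587

0.9587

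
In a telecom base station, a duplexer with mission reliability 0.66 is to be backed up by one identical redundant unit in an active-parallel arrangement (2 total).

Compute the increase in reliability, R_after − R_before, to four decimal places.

R_before = 0.66
R_after = 1 − (1 − 0.66)^2 = 0.8844
ΔR = 0.8844 − 0.66 = 0.2244

0.2244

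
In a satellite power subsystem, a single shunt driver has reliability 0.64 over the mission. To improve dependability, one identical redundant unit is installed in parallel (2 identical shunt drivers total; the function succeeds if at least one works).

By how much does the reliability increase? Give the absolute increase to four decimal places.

R_before = 0.64
R_after = 1 − (1 − 0.64)^2 = 0.8704
ΔR = 0.8704 − 0.64 = 0.2304

0.2304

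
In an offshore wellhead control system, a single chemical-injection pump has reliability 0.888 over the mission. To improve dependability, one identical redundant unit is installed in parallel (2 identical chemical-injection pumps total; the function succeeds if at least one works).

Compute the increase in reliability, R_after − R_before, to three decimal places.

0.099

R_before = 0.888
R_after = 1 − (1 − 0.888)^2 = 0.987
ΔR = 0.987 − 0.888 = 0.099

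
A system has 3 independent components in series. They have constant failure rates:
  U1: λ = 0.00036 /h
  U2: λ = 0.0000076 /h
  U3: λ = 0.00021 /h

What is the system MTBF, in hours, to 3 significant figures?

Series of exponential components: λ_sys = Σ λ_i
λ_sys = 0.00036 + 0.0000076 + 0.00021 = 5.7760e-04 /h
MTBF = 1 / λ_sys = 1730 h

1730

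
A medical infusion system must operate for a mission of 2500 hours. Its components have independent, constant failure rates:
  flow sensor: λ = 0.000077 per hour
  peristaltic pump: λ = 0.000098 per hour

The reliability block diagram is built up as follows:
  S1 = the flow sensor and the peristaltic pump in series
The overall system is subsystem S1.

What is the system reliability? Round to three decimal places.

0.646

R(flow sensor) = exp(−0.000077 × 2500) = 0.82489
R(peristaltic pump) = exp(−0.000098 × 2500) = 0.78270
Series (flow sensor and peristaltic pump): 0.82489 × 0.78270 = 0.646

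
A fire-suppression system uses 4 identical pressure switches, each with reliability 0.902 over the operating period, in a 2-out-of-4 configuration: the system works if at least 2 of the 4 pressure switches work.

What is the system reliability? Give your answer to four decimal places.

0.9965

R = Σ_{i=2}^{4} C(4,i) p^i (1−p)^{4−i} with p = 0.902
C(4,2)·0.902^2·0.098^2 = 0.046883
C(4,3)·0.902^3·0.098^1 = 0.287677
C(4,4)·0.902^4·0.098^0 = 0.661951
Sum = 0.9965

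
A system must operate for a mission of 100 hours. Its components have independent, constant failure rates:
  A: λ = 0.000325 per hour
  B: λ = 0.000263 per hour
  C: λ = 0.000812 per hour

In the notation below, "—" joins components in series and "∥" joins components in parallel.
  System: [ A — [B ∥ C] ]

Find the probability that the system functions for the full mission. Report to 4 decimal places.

0.9661

R(A) = exp(−0.000325 × 100) = 0.968022
R(B) = exp(−0.000263 × 100) = 0.974043
R(C) = exp(−0.000812 × 100) = 0.922009
Parallel (B and C): 1 − (1 − 0.974043)(1 − 0.922009) = 0.997976
Series (A and [0.997976]): 0.968022 × 0.997976 = 0.9661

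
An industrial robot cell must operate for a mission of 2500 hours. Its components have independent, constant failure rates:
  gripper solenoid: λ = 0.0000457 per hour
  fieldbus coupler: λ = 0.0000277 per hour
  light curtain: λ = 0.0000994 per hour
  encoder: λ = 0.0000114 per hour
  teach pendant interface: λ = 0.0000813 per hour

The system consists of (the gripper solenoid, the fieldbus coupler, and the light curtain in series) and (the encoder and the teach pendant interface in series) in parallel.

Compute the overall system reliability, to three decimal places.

0.927

R(gripper solenoid) = exp(−0.0000457 × 2500) = 0.89203
R(fieldbus coupler) = exp(−0.0000277 × 2500) = 0.93309
R(light curtain) = exp(−0.0000994 × 2500) = 0.77997
R(encoder) = exp(−0.0000114 × 2500) = 0.97190
R(teach pendant interface) = exp(−0.0000813 × 2500) = 0.81607
Series (gripper solenoid, fieldbus coupler, and light curtain): 0.89203 × 0.93309 × 0.77997 = 0.64920
Series (encoder and teach pendant interface): 0.97190 × 0.81607 = 0.79314
Parallel ([0.64920] and [0.79314]): 1 − (1 − 0.64920)(1 − 0.79314) = 0.927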